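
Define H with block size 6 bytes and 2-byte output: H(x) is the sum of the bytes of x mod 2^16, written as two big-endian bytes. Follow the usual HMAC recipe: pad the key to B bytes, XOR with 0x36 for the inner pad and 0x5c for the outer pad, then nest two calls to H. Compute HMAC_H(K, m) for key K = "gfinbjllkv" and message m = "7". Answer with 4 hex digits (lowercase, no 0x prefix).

Key "gfinbjllkv" = 67 66 69 6e 62 6a 6c 6c 6b 76 is 10 bytes > B = 6, so hash it first: H(key) = 04 29, then zero-pad to 6 bytes: K' = 04 29 00 00 00 00.
K' ⊕ ipad = 32 1f 36 36 36 36.  K' ⊕ opad = 58 75 5c 5c 5c 5c.
Inner input = (K'⊕ipad) ∥ m = 32 1f 36 36 36 36 ∥ 37.
Inner hash: sum = 50+31+54+54+54+54+55 = 352 → 01 60.
Outer input = (K'⊕opad) ∥ inner = 58 75 5c 5c 5c 5c ∥ 01 60.
Outer hash (tag): sum = 88+117+92+92+92+92+1+96 = 670 → 02 9e.

029e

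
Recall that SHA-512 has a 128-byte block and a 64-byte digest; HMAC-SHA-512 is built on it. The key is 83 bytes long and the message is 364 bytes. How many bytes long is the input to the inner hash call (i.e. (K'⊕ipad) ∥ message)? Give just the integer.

Key is 83 ≤ 128 bytes, zero-padded: |K'| = 128.
Inner input = (K'⊕ipad) ∥ m → 128 + 364 = 492 bytes.

492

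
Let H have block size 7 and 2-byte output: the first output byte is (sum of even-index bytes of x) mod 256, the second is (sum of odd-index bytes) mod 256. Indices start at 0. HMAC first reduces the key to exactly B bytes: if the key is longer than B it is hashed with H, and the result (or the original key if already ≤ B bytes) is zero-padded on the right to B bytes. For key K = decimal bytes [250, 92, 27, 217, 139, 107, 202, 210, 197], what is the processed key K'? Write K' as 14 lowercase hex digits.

|K| = 9 > B = 7, so first hash the key.
H(K): even-index sum = 815 mod 256 = 47; odd-index sum = 626 mod 256 = 114 → 2f 72.
Zero-pad H(K) = 2f 72 to 7 bytes: K' = 2f 72 00 00 00 00 00.

2f720000000000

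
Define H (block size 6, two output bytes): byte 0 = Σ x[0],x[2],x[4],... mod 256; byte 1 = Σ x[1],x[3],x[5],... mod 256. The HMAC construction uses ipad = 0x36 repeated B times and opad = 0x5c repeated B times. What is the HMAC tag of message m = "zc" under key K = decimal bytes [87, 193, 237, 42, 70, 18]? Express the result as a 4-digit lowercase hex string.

Key decimal bytes [87, 193, 237, 42, 70, 18] = 57 c1 ed 2a 46 12 is exactly B = 6 bytes: K' = 57 c1 ed 2a 46 12.
K' ⊕ ipad = 61 f7 db 1c 70 24.  K' ⊕ opad = 0b 9d b1 76 1a 4e.
Inner input = (K'⊕ipad) ∥ m = 61 f7 db 1c 70 24 ∥ 7a 63.
Inner hash: even-index sum = 550 mod 256 = 38; odd-index sum = 410 mod 256 = 154 → 26 9a.
Outer input = (K'⊕opad) ∥ inner = 0b 9d b1 76 1a 4e ∥ 26 9a.
Outer hash (tag): even-index sum = 252 mod 256 = 252; odd-index sum = 507 mod 256 = 251 → fc fb.

fcfb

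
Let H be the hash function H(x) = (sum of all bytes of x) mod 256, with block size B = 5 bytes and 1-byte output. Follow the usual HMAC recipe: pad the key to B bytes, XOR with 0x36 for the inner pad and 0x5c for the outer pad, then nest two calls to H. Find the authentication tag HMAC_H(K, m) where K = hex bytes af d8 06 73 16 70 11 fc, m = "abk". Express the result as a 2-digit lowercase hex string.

ea

Key hex bytes af d8 06 73 16 70 11 fc is 8 bytes > B = 5, so hash it first: H(key) = 93, then zero-pad to 5 bytes: K' = 93 00 00 00 00.
K' ⊕ ipad = a5 36 36 36 36.  K' ⊕ opad = cf 5c 5c 5c 5c.
Inner input = (K'⊕ipad) ∥ m = a5 36 36 36 36 ∥ 61 62 6b.
Inner hash: sum = 165+54+54+54+54+97+98+107 = 683; mod 256 = 171 → ab.
Outer input = (K'⊕opad) ∥ inner = cf 5c 5c 5c 5c ∥ ab.
Outer hash (tag): sum = 207+92+92+92+92+171 = 746; mod 256 = 234 → ea.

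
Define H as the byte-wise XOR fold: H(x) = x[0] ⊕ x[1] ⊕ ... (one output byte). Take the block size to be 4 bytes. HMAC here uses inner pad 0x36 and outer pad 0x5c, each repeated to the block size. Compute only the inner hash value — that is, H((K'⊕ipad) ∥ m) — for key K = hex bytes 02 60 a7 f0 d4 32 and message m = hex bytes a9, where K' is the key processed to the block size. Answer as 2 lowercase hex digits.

7a

Key hex bytes 02 60 a7 f0 d4 32 is 6 bytes > B = 4, so hash it first: H(key) = d3, then zero-pad to 4 bytes: K' = d3 00 00 00.
K' ⊕ ipad = e5 36 36 36.
Inner input = e5 36 36 36 ∥ a9.
Inner hash: XOR e5⊕36⊕36⊕36⊕a9 = 7a.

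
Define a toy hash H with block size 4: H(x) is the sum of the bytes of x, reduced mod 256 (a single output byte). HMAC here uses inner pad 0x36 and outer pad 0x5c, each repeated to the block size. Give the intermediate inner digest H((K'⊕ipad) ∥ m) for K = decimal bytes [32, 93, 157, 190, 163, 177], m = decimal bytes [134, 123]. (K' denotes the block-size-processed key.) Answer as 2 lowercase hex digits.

Key decimal bytes [32, 93, 157, 190, 163, 177] = 20 5d 9d be a3 b1 is 6 bytes > B = 4, so hash it first: H(key) = 2c, then zero-pad to 4 bytes: K' = 2c 00 00 00.
K' ⊕ ipad = 1a 36 36 36.
Inner input = 1a 36 36 36 ∥ 86 7b.
Inner hash: sum = 26+54+54+54+134+123 = 445; mod 256 = 189 → bd.

bd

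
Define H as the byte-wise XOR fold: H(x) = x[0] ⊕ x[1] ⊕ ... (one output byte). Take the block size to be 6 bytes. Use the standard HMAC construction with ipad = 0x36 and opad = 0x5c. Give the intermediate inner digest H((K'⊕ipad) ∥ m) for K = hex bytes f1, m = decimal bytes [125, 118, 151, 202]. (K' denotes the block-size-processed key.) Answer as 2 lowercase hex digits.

a7

Key hex bytes f1 is 1 byte ≤ B = 6; zero-pad to 6 bytes: K' = f1 00 00 00 00 00.
K' ⊕ ipad = c7 36 36 36 36 36.
Inner input = c7 36 36 36 36 36 ∥ 7d 76 97 ca.
Inner hash: XOR c7⊕36⊕36⊕36⊕36⊕36⊕7d⊕76⊕97⊕ca = a7.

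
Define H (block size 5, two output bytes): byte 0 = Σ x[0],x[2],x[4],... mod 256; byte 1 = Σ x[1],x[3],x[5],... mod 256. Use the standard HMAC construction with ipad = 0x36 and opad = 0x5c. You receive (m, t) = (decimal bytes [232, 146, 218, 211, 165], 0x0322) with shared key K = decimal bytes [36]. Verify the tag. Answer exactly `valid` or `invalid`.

invalid

Key decimal bytes [36] = 24 is 1 byte ≤ B = 5; zero-pad to 5 bytes: K' = 24 00 00 00 00.
K' ⊕ ipad = 12 36 36 36 36; K' ⊕ opad = 78 5c 5c 5c 5c.
Inner hash: even-index sum = 483 mod 256 = 227; odd-index sum = 723 mod 256 = 211 → e3 d3.
Outer hash (recomputed tag): even-index sum = 515 mod 256 = 3; odd-index sum = 411 mod 256 = 155 → 03 9b.
Recomputed tag = 039b; claimed = 0322 → mismatch.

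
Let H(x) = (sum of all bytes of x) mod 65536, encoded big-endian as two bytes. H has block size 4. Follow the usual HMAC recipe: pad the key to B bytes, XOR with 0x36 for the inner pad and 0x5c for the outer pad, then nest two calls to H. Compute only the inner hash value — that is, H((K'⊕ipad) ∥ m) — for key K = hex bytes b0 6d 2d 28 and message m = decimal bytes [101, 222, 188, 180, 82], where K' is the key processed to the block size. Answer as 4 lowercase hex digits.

Key hex bytes b0 6d 2d 28 is exactly B = 4 bytes: K' = b0 6d 2d 28.
K' ⊕ ipad = 86 5b 1b 1e.
Inner input = 86 5b 1b 1e ∥ 65 de bc b4 52.
Inner hash: sum = 134+91+27+30+101+222+188+180+82 = 1055 → 04 1f.

041f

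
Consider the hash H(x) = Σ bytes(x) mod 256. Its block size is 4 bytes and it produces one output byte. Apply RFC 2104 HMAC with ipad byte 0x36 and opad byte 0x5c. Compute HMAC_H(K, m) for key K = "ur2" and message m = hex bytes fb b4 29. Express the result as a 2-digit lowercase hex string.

Key "ur2" = 75 72 32 is 3 bytes ≤ B = 4; zero-pad to 4 bytes: K' = 75 72 32 00.
K' ⊕ ipad = 43 44 04 36.  K' ⊕ opad = 29 2e 6e 5c.
Inner input = (K'⊕ipad) ∥ m = 43 44 04 36 ∥ fb b4 29.
Inner hash: sum = 67+68+4+54+251+180+41 = 665; mod 256 = 153 → 99.
Outer input = (K'⊕opad) ∥ inner = 29 2e 6e 5c ∥ 99.
Outer hash (tag): sum = 41+46+110+92+153 = 442; mod 256 = 186 → ba.

ba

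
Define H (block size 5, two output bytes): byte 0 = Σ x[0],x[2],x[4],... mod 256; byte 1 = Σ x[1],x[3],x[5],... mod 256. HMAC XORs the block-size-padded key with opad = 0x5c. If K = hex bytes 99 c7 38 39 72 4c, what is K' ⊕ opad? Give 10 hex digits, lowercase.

1f105c5c5c

Key hex bytes 99 c7 38 39 72 4c is 6 bytes > B = 5, so hash it first: H(key) = 43 4c, then zero-pad to 5 bytes: K' = 43 4c 00 00 00.
XOR each byte with 0x5c: 43⊕5c=1f, 4c⊕5c=10, 00⊕5c=5c, 00⊕5c=5c, 00⊕5c=5c.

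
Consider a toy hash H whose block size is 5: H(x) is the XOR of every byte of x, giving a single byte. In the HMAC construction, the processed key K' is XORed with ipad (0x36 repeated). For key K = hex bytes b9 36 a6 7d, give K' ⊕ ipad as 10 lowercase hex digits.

Key hex bytes b9 36 a6 7d is 4 bytes ≤ B = 5; zero-pad to 5 bytes: K' = b9 36 a6 7d 00.
XOR each byte with 0x36: b9⊕36=8f, 36⊕36=00, a6⊕36=90, 7d⊕36=4b, 00⊕36=36.

8f00904b36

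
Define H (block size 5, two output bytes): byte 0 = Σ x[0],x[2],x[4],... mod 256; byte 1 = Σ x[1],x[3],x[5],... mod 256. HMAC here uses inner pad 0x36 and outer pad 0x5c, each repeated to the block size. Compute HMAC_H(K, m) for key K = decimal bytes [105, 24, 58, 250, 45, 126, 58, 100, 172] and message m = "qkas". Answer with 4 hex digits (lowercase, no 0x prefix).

6cce

Key decimal bytes [105, 24, 58, 250, 45, 126, 58, 100, 172] = 69 18 3a fa 2d 7e 3a 64 ac is 9 bytes > B = 5, so hash it first: H(key) = b6 f4, then zero-pad to 5 bytes: K' = b6 f4 00 00 00.
K' ⊕ ipad = 80 c2 36 36 36.  K' ⊕ opad = ea a8 5c 5c 5c.
Inner input = (K'⊕ipad) ∥ m = 80 c2 36 36 36 ∥ 71 6b 61 73.
Inner hash: even-index sum = 458 mod 256 = 202; odd-index sum = 458 mod 256 = 202 → ca ca.
Outer input = (K'⊕opad) ∥ inner = ea a8 5c 5c 5c ∥ ca ca.
Outer hash (tag): even-index sum = 620 mod 256 = 108; odd-index sum = 462 mod 256 = 206 → 6c ce.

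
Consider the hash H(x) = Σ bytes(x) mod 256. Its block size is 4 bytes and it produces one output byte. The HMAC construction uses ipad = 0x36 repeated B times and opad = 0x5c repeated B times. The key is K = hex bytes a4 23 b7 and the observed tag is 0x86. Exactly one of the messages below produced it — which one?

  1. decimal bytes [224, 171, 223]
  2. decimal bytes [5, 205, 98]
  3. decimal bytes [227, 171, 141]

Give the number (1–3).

1

Key hex bytes a4 23 b7 is 3 bytes ≤ B = 4; zero-pad to 4 bytes: K' = a4 23 b7 00.
K' ⊕ ipad = 92 15 81 36; K' ⊕ opad = f8 7f eb 5c.
m1: inner = H(92 15 81 36 e0 ab df) = c8; tag = H(f8 7f eb 5c c8) = 86 ← matches
m2: inner = H(92 15 81 36 05 cd 62) = 92; tag = H(f8 7f eb 5c 92) = 50
m3: inner = H(92 15 81 36 e3 ab 8d) = 79; tag = H(f8 7f eb 5c 79) = 37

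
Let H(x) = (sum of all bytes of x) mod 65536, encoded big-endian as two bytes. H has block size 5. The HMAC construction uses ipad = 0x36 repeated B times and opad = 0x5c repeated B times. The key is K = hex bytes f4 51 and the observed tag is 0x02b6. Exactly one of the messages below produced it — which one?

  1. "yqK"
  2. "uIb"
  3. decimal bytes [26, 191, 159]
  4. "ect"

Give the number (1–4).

Key hex bytes f4 51 is 2 bytes ≤ B = 5; zero-pad to 5 bytes: K' = f4 51 00 00 00.
K' ⊕ ipad = c2 67 36 36 36; K' ⊕ opad = a8 0d 5c 5c 5c.
m1: inner = H(c2 67 36 36 36 79 71 4b) = 03 00; tag = H(a8 0d 5c 5c 5c 03 00) = 01cc
m2: inner = H(c2 67 36 36 36 75 49 62) = 02 eb; tag = H(a8 0d 5c 5c 5c 02 eb) = 02b6 ← matches
m3: inner = H(c2 67 36 36 36 1a bf 9f) = 03 43; tag = H(a8 0d 5c 5c 5c 03 43) = 020f
m4: inner = H(c2 67 36 36 36 65 63 74) = 03 07; tag = H(a8 0d 5c 5c 5c 03 07) = 01d3

2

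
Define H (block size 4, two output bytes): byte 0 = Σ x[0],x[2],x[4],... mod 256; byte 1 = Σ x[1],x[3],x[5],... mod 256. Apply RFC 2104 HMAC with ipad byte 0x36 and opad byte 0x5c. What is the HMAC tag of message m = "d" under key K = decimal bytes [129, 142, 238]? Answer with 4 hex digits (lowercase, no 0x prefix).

Key decimal bytes [129, 142, 238] = 81 8e ee is 3 bytes ≤ B = 4; zero-pad to 4 bytes: K' = 81 8e ee 00.
K' ⊕ ipad = b7 b8 d8 36.  K' ⊕ opad = dd d2 b2 5c.
Inner input = (K'⊕ipad) ∥ m = b7 b8 d8 36 ∥ 64.
Inner hash: even-index sum = 499 mod 256 = 243; odd-index sum = 238 mod 256 = 238 → f3 ee.
Outer input = (K'⊕opad) ∥ inner = dd d2 b2 5c ∥ f3 ee.
Outer hash (tag): even-index sum = 642 mod 256 = 130; odd-index sum = 540 mod 256 = 28 → 82 1c.

821c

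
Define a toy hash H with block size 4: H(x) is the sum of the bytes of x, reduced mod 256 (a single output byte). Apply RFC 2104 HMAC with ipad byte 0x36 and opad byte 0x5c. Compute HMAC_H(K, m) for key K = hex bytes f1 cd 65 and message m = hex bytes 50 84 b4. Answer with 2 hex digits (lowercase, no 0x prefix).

Key hex bytes f1 cd 65 is 3 bytes ≤ B = 4; zero-pad to 4 bytes: K' = f1 cd 65 00.
K' ⊕ ipad = c7 fb 53 36.  K' ⊕ opad = ad 91 39 5c.
Inner input = (K'⊕ipad) ∥ m = c7 fb 53 36 ∥ 50 84 b4.
Inner hash: sum = 199+251+83+54+80+132+180 = 979; mod 256 = 211 → d3.
Outer input = (K'⊕opad) ∥ inner = ad 91 39 5c ∥ d3.
Outer hash (tag): sum = 173+145+57+92+211 = 678; mod 256 = 166 → a6.

a6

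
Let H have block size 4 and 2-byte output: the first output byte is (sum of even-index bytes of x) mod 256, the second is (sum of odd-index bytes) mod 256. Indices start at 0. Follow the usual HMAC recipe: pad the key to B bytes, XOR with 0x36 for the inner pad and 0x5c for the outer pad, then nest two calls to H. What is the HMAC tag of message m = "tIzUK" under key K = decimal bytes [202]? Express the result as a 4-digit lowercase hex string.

5dc2

Key decimal bytes [202] = ca is 1 byte ≤ B = 4; zero-pad to 4 bytes: K' = ca 00 00 00.
K' ⊕ ipad = fc 36 36 36.  K' ⊕ opad = 96 5c 5c 5c.
Inner input = (K'⊕ipad) ∥ m = fc 36 36 36 ∥ 74 49 7a 55 4b.
Inner hash: even-index sum = 619 mod 256 = 107; odd-index sum = 266 mod 256 = 10 → 6b 0a.
Outer input = (K'⊕opad) ∥ inner = 96 5c 5c 5c ∥ 6b 0a.
Outer hash (tag): even-index sum = 349 mod 256 = 93; odd-index sum = 194 mod 256 = 194 → 5d c2.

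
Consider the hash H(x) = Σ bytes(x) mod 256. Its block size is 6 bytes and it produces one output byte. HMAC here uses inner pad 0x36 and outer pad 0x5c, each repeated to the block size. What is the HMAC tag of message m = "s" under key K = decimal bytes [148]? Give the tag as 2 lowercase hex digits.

b7

Key decimal bytes [148] = 94 is 1 byte ≤ B = 6; zero-pad to 6 bytes: K' = 94 00 00 00 00 00.
K' ⊕ ipad = a2 36 36 36 36 36.  K' ⊕ opad = c8 5c 5c 5c 5c 5c.
Inner input = (K'⊕ipad) ∥ m = a2 36 36 36 36 36 ∥ 73.
Inner hash: sum = 162+54+54+54+54+54+115 = 547; mod 256 = 35 → 23.
Outer input = (K'⊕opad) ∥ inner = c8 5c 5c 5c 5c 5c ∥ 23.
Outer hash (tag): sum = 200+92+92+92+92+92+35 = 695; mod 256 = 183 → b7.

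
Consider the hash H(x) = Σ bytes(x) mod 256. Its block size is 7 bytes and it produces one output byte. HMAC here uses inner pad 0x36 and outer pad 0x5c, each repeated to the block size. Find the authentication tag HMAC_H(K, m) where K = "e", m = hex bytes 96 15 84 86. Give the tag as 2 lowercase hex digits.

ad

Key "e" = 65 is 1 byte ≤ B = 7; zero-pad to 7 bytes: K' = 65 00 00 00 00 00 00.
K' ⊕ ipad = 53 36 36 36 36 36 36.  K' ⊕ opad = 39 5c 5c 5c 5c 5c 5c.
Inner input = (K'⊕ipad) ∥ m = 53 36 36 36 36 36 36 ∥ 96 15 84 86.
Inner hash: sum = 83+54+54+54+54+54+54+150+21+132+134 = 844; mod 256 = 76 → 4c.
Outer input = (K'⊕opad) ∥ inner = 39 5c 5c 5c 5c 5c 5c ∥ 4c.
Outer hash (tag): sum = 57+92+92+92+92+92+92+76 = 685; mod 256 = 173 → ad.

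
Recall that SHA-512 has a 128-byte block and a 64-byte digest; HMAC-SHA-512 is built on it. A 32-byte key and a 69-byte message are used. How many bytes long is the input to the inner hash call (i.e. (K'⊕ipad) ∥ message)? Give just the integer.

Key is 32 ≤ 128 bytes, zero-padded: |K'| = 128.
Inner input = (K'⊕ipad) ∥ m → 128 + 69 = 197 bytes.

197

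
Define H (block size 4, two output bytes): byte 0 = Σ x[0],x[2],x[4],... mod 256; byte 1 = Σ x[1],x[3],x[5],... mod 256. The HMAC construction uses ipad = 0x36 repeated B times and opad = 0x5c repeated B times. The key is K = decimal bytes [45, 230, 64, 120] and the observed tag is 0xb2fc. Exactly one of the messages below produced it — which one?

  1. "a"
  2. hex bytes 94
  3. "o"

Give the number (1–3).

Key decimal bytes [45, 230, 64, 120] = 2d e6 40 78 is exactly B = 4 bytes: K' = 2d e6 40 78.
K' ⊕ ipad = 1b d0 76 4e; K' ⊕ opad = 71 ba 1c 24.
m1: inner = H(1b d0 76 4e 61) = f2 1e; tag = H(71 ba 1c 24 f2 1e) = 7ffc
m2: inner = H(1b d0 76 4e 94) = 25 1e; tag = H(71 ba 1c 24 25 1e) = b2fc ← matches
m3: inner = H(1b d0 76 4e 6f) = 00 1e; tag = H(71 ba 1c 24 00 1e) = 8dfc

2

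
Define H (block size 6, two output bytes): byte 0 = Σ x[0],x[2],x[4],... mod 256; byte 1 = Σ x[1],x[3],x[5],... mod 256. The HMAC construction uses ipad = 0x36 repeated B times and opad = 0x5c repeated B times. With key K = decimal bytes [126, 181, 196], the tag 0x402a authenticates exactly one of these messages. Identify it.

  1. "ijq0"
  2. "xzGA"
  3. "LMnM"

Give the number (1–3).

Key decimal bytes [126, 181, 196] = 7e b5 c4 is 3 bytes ≤ B = 6; zero-pad to 6 bytes: K' = 7e b5 c4 00 00 00.
K' ⊕ ipad = 48 83 f2 36 36 36; K' ⊕ opad = 22 e9 98 5c 5c 5c.
m1: inner = H(48 83 f2 36 36 36 69 6a 71 30) = 4a 89; tag = H(22 e9 98 5c 5c 5c 4a 89) = 602a
m2: inner = H(48 83 f2 36 36 36 78 7a 47 41) = 2f aa; tag = H(22 e9 98 5c 5c 5c 2f aa) = 454b
m3: inner = H(48 83 f2 36 36 36 4c 4d 6e 4d) = 2a 89; tag = H(22 e9 98 5c 5c 5c 2a 89) = 402a ← matches

3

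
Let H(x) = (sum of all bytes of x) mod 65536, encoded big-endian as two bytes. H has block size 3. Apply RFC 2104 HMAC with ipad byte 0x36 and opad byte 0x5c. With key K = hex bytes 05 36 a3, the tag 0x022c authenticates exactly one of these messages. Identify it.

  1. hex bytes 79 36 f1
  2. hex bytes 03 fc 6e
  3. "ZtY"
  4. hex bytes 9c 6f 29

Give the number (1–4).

Key hex bytes 05 36 a3 is exactly B = 3 bytes: K' = 05 36 a3.
K' ⊕ ipad = 33 00 95; K' ⊕ opad = 59 6a ff.
m1: inner = H(33 00 95 79 36 f1) = 02 68; tag = H(59 6a ff 02 68) = 022c ← matches
m2: inner = H(33 00 95 03 fc 6e) = 02 35; tag = H(59 6a ff 02 35) = 01f9
m3: inner = H(33 00 95 5a 74 59) = 01 ef; tag = H(59 6a ff 01 ef) = 02b2
m4: inner = H(33 00 95 9c 6f 29) = 01 fc; tag = H(59 6a ff 01 fc) = 02bf

1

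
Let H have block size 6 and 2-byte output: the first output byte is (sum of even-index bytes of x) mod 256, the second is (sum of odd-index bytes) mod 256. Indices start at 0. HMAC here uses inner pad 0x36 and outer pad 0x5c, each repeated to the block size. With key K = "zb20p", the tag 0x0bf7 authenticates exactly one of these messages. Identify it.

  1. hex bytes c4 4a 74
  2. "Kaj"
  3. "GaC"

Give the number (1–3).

Key "zb20p" = 7a 62 32 30 70 is 5 bytes ≤ B = 6; zero-pad to 6 bytes: K' = 7a 62 32 30 70 00.
K' ⊕ ipad = 4c 54 04 06 46 36; K' ⊕ opad = 26 3e 6e 6c 2c 5c.
m1: inner = H(4c 54 04 06 46 36 c4 4a 74) = ce da; tag = H(26 3e 6e 6c 2c 5c ce da) = 8ee0
m2: inner = H(4c 54 04 06 46 36 4b 61 6a) = 4b f1; tag = H(26 3e 6e 6c 2c 5c 4b f1) = 0bf7 ← matches
m3: inner = H(4c 54 04 06 46 36 47 61 43) = 20 f1; tag = H(26 3e 6e 6c 2c 5c 20 f1) = e0f7

2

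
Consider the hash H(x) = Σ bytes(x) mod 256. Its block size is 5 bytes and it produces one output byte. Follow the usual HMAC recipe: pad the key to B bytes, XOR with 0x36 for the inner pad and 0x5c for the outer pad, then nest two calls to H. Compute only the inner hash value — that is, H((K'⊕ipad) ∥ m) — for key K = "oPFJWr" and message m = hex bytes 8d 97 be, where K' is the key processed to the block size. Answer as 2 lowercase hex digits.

Key "oPFJWr" = 6f 50 46 4a 57 72 is 6 bytes > B = 5, so hash it first: H(key) = 18, then zero-pad to 5 bytes: K' = 18 00 00 00 00.
K' ⊕ ipad = 2e 36 36 36 36.
Inner input = 2e 36 36 36 36 ∥ 8d 97 be.
Inner hash: sum = 46+54+54+54+54+141+151+190 = 744; mod 256 = 232 → e8.

e8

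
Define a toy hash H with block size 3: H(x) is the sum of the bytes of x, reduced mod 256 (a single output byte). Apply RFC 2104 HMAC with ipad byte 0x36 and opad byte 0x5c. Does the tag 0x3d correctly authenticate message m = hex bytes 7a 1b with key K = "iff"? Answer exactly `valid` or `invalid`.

Key "iff" = 69 66 66 is exactly B = 3 bytes: K' = 69 66 66.
K' ⊕ ipad = 5f 50 50; K' ⊕ opad = 35 3a 3a.
Inner hash: sum = 95+80+80+122+27 = 404; mod 256 = 148 → 94.
Outer hash (recomputed tag): sum = 53+58+58+148 = 317; mod 256 = 61 → 3d.
Recomputed tag = 3d; claimed = 3d → match.

valid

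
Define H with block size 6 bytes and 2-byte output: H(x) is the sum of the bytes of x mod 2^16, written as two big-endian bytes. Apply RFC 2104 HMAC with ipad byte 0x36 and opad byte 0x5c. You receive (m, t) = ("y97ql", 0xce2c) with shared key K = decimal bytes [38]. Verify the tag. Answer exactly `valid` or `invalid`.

Key decimal bytes [38] = 26 is 1 byte ≤ B = 6; zero-pad to 6 bytes: K' = 26 00 00 00 00 00.
K' ⊕ ipad = 10 36 36 36 36 36; K' ⊕ opad = 7a 5c 5c 5c 5c 5c.
Inner hash: sum = 16+54+54+54+54+54+121+57+55+113+108 = 740 → 02 e4.
Outer hash (recomputed tag): sum = 122+92+92+92+92+92+2+228 = 812 → 03 2c.
Recomputed tag = 032c; claimed = ce2c → mismatch.

invalid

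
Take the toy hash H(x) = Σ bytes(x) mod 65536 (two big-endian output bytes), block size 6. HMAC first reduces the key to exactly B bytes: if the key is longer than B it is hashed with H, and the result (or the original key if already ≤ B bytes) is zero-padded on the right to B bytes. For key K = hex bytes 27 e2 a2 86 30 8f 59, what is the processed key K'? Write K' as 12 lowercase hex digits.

034900000000

|K| = 7 > B = 6, so first hash the key.
H(K): sum = 39+226+162+134+48+143+89 = 841 → 03 49.
Zero-pad H(K) = 03 49 to 6 bytes: K' = 03 49 00 00 00 00.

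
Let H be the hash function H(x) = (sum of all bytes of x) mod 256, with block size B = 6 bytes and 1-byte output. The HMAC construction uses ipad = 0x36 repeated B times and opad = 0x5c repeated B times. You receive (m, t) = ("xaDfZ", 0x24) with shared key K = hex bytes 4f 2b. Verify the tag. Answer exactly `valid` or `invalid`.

Key hex bytes 4f 2b is 2 bytes ≤ B = 6; zero-pad to 6 bytes: K' = 4f 2b 00 00 00 00.
K' ⊕ ipad = 79 1d 36 36 36 36; K' ⊕ opad = 13 77 5c 5c 5c 5c.
Inner hash: sum = 121+29+54+54+54+54+120+97+68+102+90 = 843; mod 256 = 75 → 4b.
Outer hash (recomputed tag): sum = 19+119+92+92+92+92+75 = 581; mod 256 = 69 → 45.
Recomputed tag = 45; claimed = 24 → mismatch.

invalid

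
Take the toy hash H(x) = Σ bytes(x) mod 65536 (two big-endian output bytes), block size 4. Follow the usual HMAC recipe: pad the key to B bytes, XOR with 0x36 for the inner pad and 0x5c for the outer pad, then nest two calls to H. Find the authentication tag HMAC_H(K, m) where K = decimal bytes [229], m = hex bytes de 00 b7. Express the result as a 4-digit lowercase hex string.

01da

Key decimal bytes [229] = e5 is 1 byte ≤ B = 4; zero-pad to 4 bytes: K' = e5 00 00 00.
K' ⊕ ipad = d3 36 36 36.  K' ⊕ opad = b9 5c 5c 5c.
Inner input = (K'⊕ipad) ∥ m = d3 36 36 36 ∥ de 00 b7.
Inner hash: sum = 211+54+54+54+222+0+183 = 778 → 03 0a.
Outer input = (K'⊕opad) ∥ inner = b9 5c 5c 5c ∥ 03 0a.
Outer hash (tag): sum = 185+92+92+92+3+10 = 474 → 01 da.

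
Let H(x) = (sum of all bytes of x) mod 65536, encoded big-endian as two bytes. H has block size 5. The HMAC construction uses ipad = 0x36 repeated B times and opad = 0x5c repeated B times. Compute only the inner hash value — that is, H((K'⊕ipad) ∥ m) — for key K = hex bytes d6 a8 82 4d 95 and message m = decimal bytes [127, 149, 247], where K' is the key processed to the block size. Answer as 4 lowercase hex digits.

Key hex bytes d6 a8 82 4d 95 is exactly B = 5 bytes: K' = d6 a8 82 4d 95.
K' ⊕ ipad = e0 9e b4 7b a3.
Inner input = e0 9e b4 7b a3 ∥ 7f 95 f7.
Inner hash: sum = 224+158+180+123+163+127+149+247 = 1371 → 05 5b.

055b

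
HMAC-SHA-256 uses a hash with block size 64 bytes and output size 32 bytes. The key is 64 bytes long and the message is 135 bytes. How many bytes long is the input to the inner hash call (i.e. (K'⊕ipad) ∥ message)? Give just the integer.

Key is 64 ≤ 64 bytes, zero-padded: |K'| = 64.
Inner input = (K'⊕ipad) ∥ m → 64 + 135 = 199 bytes.

199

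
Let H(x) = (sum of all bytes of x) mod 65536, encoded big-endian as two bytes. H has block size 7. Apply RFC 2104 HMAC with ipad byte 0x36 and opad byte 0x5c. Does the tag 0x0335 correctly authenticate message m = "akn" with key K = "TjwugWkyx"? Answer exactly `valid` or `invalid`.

Key "TjwugWkyx" = 54 6a 77 75 67 57 6b 79 78 is 9 bytes > B = 7, so hash it first: H(key) = 03 c4, then zero-pad to 7 bytes: K' = 03 c4 00 00 00 00 00.
K' ⊕ ipad = 35 f2 36 36 36 36 36; K' ⊕ opad = 5f 98 5c 5c 5c 5c 5c.
Inner hash: sum = 53+242+54+54+54+54+54+97+107+110 = 879 → 03 6f.
Outer hash (recomputed tag): sum = 95+152+92+92+92+92+92+3+111 = 821 → 03 35.
Recomputed tag = 0335; claimed = 0335 → match.

valid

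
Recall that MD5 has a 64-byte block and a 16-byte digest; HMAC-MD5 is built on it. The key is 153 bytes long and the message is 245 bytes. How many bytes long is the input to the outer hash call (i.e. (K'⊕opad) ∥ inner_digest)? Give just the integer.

Key is 153 > 64 bytes, so it is hashed to 16 bytes then zero-padded to 64: |K'| = 64.
Outer input = (K'⊕opad) ∥ H(inner) → 64 + 16 = 80 bytes.

80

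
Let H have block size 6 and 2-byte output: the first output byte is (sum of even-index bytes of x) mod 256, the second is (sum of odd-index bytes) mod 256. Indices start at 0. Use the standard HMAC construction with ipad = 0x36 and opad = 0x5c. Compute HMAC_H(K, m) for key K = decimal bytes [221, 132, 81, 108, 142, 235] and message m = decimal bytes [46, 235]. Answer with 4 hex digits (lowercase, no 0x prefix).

Key decimal bytes [221, 132, 81, 108, 142, 235] = dd 84 51 6c 8e eb is exactly B = 6 bytes: K' = dd 84 51 6c 8e eb.
K' ⊕ ipad = eb b2 67 5a b8 dd.  K' ⊕ opad = 81 d8 0d 30 d2 b7.
Inner input = (K'⊕ipad) ∥ m = eb b2 67 5a b8 dd ∥ 2e eb.
Inner hash: even-index sum = 568 mod 256 = 56; odd-index sum = 724 mod 256 = 212 → 38 d4.
Outer input = (K'⊕opad) ∥ inner = 81 d8 0d 30 d2 b7 ∥ 38 d4.
Outer hash (tag): even-index sum = 408 mod 256 = 152; odd-index sum = 659 mod 256 = 147 → 98 93.

9893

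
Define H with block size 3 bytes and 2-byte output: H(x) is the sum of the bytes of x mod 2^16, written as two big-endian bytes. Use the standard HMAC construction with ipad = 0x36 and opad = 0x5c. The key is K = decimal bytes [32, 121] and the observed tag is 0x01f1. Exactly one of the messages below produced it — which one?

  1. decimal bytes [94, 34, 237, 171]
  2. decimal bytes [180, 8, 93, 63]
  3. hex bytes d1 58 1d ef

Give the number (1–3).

Key decimal bytes [32, 121] = 20 79 is 2 bytes ≤ B = 3; zero-pad to 3 bytes: K' = 20 79 00.
K' ⊕ ipad = 16 4f 36; K' ⊕ opad = 7c 25 5c.
m1: inner = H(16 4f 36 5e 22 ed ab) = 02 b3; tag = H(7c 25 5c 02 b3) = 01b2
m2: inner = H(16 4f 36 b4 08 5d 3f) = 01 f3; tag = H(7c 25 5c 01 f3) = 01f1 ← matches
m3: inner = H(16 4f 36 d1 58 1d ef) = 02 d0; tag = H(7c 25 5c 02 d0) = 01cf

2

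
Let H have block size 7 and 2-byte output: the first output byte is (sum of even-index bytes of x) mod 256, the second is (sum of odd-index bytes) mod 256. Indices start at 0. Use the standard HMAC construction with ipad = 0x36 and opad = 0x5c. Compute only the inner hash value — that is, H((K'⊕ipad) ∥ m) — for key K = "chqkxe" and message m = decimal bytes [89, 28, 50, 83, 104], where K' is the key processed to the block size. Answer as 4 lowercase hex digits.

Key "chqkxe" = 63 68 71 6b 78 65 is 6 bytes ≤ B = 7; zero-pad to 7 bytes: K' = 63 68 71 6b 78 65 00.
K' ⊕ ipad = 55 5e 47 5d 4e 53 36.
Inner input = 55 5e 47 5d 4e 53 36 ∥ 59 1c 32 53 68.
Inner hash: even-index sum = 399 mod 256 = 143; odd-index sum = 513 mod 256 = 1 → 8f 01.

8f01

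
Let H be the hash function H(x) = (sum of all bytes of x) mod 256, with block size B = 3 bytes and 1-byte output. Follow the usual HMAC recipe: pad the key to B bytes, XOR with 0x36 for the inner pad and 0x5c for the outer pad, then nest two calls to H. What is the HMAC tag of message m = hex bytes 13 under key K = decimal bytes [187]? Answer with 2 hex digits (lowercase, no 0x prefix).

ab

Key decimal bytes [187] = bb is 1 byte ≤ B = 3; zero-pad to 3 bytes: K' = bb 00 00.
K' ⊕ ipad = 8d 36 36.  K' ⊕ opad = e7 5c 5c.
Inner input = (K'⊕ipad) ∥ m = 8d 36 36 ∥ 13.
Inner hash: sum = 141+54+54+19 = 268; mod 256 = 12 → 0c.
Outer input = (K'⊕opad) ∥ inner = e7 5c 5c ∥ 0c.
Outer hash (tag): sum = 231+92+92+12 = 427; mod 256 = 171 → ab.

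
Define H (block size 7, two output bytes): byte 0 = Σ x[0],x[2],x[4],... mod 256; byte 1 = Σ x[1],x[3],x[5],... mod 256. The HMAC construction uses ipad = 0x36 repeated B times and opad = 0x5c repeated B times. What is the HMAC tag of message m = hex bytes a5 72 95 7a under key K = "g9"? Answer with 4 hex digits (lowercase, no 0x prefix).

Key "g9" = 67 39 is 2 bytes ≤ B = 7; zero-pad to 7 bytes: K' = 67 39 00 00 00 00 00.
K' ⊕ ipad = 51 0f 36 36 36 36 36.  K' ⊕ opad = 3b 65 5c 5c 5c 5c 5c.
Inner input = (K'⊕ipad) ∥ m = 51 0f 36 36 36 36 36 ∥ a5 72 95 7a.
Inner hash: even-index sum = 479 mod 256 = 223; odd-index sum = 437 mod 256 = 181 → df b5.
Outer input = (K'⊕opad) ∥ inner = 3b 65 5c 5c 5c 5c 5c ∥ df b5.
Outer hash (tag): even-index sum = 516 mod 256 = 4; odd-index sum = 508 mod 256 = 252 → 04 fc.

04fc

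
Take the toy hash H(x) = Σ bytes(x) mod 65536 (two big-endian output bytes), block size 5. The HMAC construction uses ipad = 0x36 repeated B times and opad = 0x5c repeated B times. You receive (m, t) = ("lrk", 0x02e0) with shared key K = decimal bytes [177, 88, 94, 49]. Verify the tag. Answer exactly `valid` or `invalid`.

Key decimal bytes [177, 88, 94, 49] = b1 58 5e 31 is 4 bytes ≤ B = 5; zero-pad to 5 bytes: K' = b1 58 5e 31 00.
K' ⊕ ipad = 87 6e 68 07 36; K' ⊕ opad = ed 04 02 6d 5c.
Inner hash: sum = 135+110+104+7+54+108+114+107 = 739 → 02 e3.
Outer hash (recomputed tag): sum = 237+4+2+109+92+2+227 = 673 → 02 a1.
Recomputed tag = 02a1; claimed = 02e0 → mismatch.

invalid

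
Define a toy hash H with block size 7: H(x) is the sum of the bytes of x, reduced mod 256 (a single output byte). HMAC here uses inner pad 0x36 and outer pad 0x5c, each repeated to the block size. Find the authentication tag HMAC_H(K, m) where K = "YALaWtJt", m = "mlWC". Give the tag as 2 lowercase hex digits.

Key "YALaWtJt" = 59 41 4c 61 57 74 4a 74 is 8 bytes > B = 7, so hash it first: H(key) = d0, then zero-pad to 7 bytes: K' = d0 00 00 00 00 00 00.
K' ⊕ ipad = e6 36 36 36 36 36 36.  K' ⊕ opad = 8c 5c 5c 5c 5c 5c 5c.
Inner input = (K'⊕ipad) ∥ m = e6 36 36 36 36 36 36 ∥ 6d 6c 57 43.
Inner hash: sum = 230+54+54+54+54+54+54+109+108+87+67 = 925; mod 256 = 157 → 9d.
Outer input = (K'⊕opad) ∥ inner = 8c 5c 5c 5c 5c 5c 5c ∥ 9d.
Outer hash (tag): sum = 140+92+92+92+92+92+92+157 = 849; mod 256 = 81 → 51.

51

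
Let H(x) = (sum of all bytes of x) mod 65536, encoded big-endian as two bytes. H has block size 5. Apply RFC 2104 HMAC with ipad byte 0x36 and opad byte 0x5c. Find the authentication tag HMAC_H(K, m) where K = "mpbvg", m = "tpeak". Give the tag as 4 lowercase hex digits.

Key "mpbvg" = 6d 70 62 76 67 is exactly B = 5 bytes: K' = 6d 70 62 76 67.
K' ⊕ ipad = 5b 46 54 40 51.  K' ⊕ opad = 31 2c 3e 2a 3b.
Inner input = (K'⊕ipad) ∥ m = 5b 46 54 40 51 ∥ 74 70 65 61 6b.
Inner hash: sum = 91+70+84+64+81+116+112+101+97+107 = 923 → 03 9b.
Outer input = (K'⊕opad) ∥ inner = 31 2c 3e 2a 3b ∥ 03 9b.
Outer hash (tag): sum = 49+44+62+42+59+3+155 = 414 → 01 9e.

019e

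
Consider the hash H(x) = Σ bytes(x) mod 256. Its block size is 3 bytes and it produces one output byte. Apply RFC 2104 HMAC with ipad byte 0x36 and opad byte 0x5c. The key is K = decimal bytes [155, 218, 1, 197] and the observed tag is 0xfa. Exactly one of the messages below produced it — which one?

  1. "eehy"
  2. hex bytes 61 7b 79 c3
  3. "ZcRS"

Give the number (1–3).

3

Key decimal bytes [155, 218, 1, 197] = 9b da 01 c5 is 4 bytes > B = 3, so hash it first: H(key) = 3b, then zero-pad to 3 bytes: K' = 3b 00 00.
K' ⊕ ipad = 0d 36 36; K' ⊕ opad = 67 5c 5c.
m1: inner = H(0d 36 36 65 65 68 79) = 24; tag = H(67 5c 5c 24) = 43
m2: inner = H(0d 36 36 61 7b 79 c3) = 91; tag = H(67 5c 5c 91) = b0
m3: inner = H(0d 36 36 5a 63 52 53) = db; tag = H(67 5c 5c db) = fa ← matches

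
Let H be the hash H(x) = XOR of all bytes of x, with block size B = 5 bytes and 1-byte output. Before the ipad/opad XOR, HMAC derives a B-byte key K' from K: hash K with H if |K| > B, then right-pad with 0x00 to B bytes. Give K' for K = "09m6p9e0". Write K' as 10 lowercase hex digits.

4e00000000

|K| = 8 > B = 5, so first hash the key.
H(K): XOR 30⊕39⊕6d⊕36⊕70⊕39⊕65⊕30 = 4e.
Zero-pad H(K) = 4e to 5 bytes: K' = 4e 00 00 00 00.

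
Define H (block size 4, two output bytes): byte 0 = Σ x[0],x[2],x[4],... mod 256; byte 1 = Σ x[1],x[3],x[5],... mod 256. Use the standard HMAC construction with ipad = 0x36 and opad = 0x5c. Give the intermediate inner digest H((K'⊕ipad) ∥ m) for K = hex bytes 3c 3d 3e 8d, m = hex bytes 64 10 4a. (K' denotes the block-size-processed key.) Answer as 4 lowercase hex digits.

c0d6

Key hex bytes 3c 3d 3e 8d is exactly B = 4 bytes: K' = 3c 3d 3e 8d.
K' ⊕ ipad = 0a 0b 08 bb.
Inner input = 0a 0b 08 bb ∥ 64 10 4a.
Inner hash: even-index sum = 192 mod 256 = 192; odd-index sum = 214 mod 256 = 214 → c0 d6.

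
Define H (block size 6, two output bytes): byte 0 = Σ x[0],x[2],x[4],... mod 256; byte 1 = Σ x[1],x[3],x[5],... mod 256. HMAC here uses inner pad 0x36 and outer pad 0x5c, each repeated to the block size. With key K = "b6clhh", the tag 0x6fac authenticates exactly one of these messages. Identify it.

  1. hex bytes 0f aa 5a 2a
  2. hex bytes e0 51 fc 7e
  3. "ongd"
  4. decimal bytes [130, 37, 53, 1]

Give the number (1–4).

Key "b6clhh" = 62 36 63 6c 68 68 is exactly B = 6 bytes: K' = 62 36 63 6c 68 68.
K' ⊕ ipad = 54 00 55 5a 5e 5e; K' ⊕ opad = 3e 6a 3f 30 34 34.
m1: inner = H(54 00 55 5a 5e 5e 0f aa 5a 2a) = 70 8c; tag = H(3e 6a 3f 30 34 34 70 8c) = 215a
m2: inner = H(54 00 55 5a 5e 5e e0 51 fc 7e) = e3 87; tag = H(3e 6a 3f 30 34 34 e3 87) = 9455
m3: inner = H(54 00 55 5a 5e 5e 6f 6e 67 64) = dd 8a; tag = H(3e 6a 3f 30 34 34 dd 8a) = 8e58
m4: inner = H(54 00 55 5a 5e 5e 82 25 35 01) = be de; tag = H(3e 6a 3f 30 34 34 be de) = 6fac ← matches

4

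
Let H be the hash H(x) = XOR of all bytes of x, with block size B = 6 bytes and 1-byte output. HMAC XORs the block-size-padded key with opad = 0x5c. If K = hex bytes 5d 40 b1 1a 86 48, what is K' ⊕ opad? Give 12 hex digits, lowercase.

011ced46da14

Key hex bytes 5d 40 b1 1a 86 48 is exactly B = 6 bytes: K' = 5d 40 b1 1a 86 48.
XOR each byte with 0x5c: 5d⊕5c=01, 40⊕5c=1c, b1⊕5c=ed, 1a⊕5c=46, 86⊕5c=da, 48⊕5c=14.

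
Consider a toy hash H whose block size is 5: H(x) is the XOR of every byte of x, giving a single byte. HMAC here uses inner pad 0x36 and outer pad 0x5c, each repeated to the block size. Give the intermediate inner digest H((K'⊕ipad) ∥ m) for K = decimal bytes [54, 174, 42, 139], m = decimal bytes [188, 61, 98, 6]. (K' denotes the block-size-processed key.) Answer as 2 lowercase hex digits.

ea

Key decimal bytes [54, 174, 42, 139] = 36 ae 2a 8b is 4 bytes ≤ B = 5; zero-pad to 5 bytes: K' = 36 ae 2a 8b 00.
K' ⊕ ipad = 00 98 1c bd 36.
Inner input = 00 98 1c bd 36 ∥ bc 3d 62 06.
Inner hash: XOR 00⊕98⊕1c⊕bd⊕36⊕bc⊕3d⊕62⊕06 = ea.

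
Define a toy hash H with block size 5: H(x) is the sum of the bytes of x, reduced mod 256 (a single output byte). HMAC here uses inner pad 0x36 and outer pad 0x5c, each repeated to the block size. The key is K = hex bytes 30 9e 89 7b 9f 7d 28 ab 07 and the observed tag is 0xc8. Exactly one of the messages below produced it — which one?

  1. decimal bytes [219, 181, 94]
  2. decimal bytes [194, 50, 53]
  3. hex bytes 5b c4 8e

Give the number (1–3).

Key hex bytes 30 9e 89 7b 9f 7d 28 ab 07 is 9 bytes > B = 5, so hash it first: H(key) = c8, then zero-pad to 5 bytes: K' = c8 00 00 00 00.
K' ⊕ ipad = fe 36 36 36 36; K' ⊕ opad = 94 5c 5c 5c 5c.
m1: inner = H(fe 36 36 36 36 db b5 5e) = c4; tag = H(94 5c 5c 5c 5c c4) = c8 ← matches
m2: inner = H(fe 36 36 36 36 c2 32 35) = ff; tag = H(94 5c 5c 5c 5c ff) = 03
m3: inner = H(fe 36 36 36 36 5b c4 8e) = 83; tag = H(94 5c 5c 5c 5c 83) = 87

1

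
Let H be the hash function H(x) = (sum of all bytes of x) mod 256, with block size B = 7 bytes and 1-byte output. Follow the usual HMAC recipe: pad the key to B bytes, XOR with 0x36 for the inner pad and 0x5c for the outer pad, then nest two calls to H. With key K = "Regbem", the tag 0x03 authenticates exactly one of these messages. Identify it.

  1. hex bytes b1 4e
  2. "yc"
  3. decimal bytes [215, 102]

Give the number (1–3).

Key "Regbem" = 52 65 67 62 65 6d is 6 bytes ≤ B = 7; zero-pad to 7 bytes: K' = 52 65 67 62 65 6d 00.
K' ⊕ ipad = 64 53 51 54 53 5b 36; K' ⊕ opad = 0e 39 3b 3e 39 31 5c.
m1: inner = H(64 53 51 54 53 5b 36 b1 4e) = 3f; tag = H(0e 39 3b 3e 39 31 5c 3f) = c5
m2: inner = H(64 53 51 54 53 5b 36 79 63) = 1c; tag = H(0e 39 3b 3e 39 31 5c 1c) = a2
m3: inner = H(64 53 51 54 53 5b 36 d7 66) = 7d; tag = H(0e 39 3b 3e 39 31 5c 7d) = 03 ← matches

3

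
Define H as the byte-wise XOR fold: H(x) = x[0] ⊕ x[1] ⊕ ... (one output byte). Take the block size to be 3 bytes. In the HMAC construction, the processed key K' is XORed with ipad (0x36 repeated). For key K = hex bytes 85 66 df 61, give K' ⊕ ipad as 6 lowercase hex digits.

6b3636

Key hex bytes 85 66 df 61 is 4 bytes > B = 3, so hash it first: H(key) = 5d, then zero-pad to 3 bytes: K' = 5d 00 00.
XOR each byte with 0x36: 5d⊕36=6b, 00⊕36=36, 00⊕36=36.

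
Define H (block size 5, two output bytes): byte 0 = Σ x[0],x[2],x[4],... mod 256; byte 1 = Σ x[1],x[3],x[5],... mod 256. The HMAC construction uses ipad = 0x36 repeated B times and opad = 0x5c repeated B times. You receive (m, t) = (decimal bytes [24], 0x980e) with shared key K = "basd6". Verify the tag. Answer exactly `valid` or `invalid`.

valid

Key "basd6" = 62 61 73 64 36 is exactly B = 5 bytes: K' = 62 61 73 64 36.
K' ⊕ ipad = 54 57 45 52 00; K' ⊕ opad = 3e 3d 2f 38 6a.
Inner hash: even-index sum = 153 mod 256 = 153; odd-index sum = 193 mod 256 = 193 → 99 c1.
Outer hash (recomputed tag): even-index sum = 408 mod 256 = 152; odd-index sum = 270 mod 256 = 14 → 98 0e.
Recomputed tag = 980e; claimed = 980e → match.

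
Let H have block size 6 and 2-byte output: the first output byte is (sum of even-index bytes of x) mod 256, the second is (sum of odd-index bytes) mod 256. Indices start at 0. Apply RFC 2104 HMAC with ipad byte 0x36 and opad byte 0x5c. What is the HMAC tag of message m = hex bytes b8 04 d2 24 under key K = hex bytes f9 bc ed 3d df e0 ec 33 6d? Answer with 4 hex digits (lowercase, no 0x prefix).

18d6

Key hex bytes f9 bc ed 3d df e0 ec 33 6d is 9 bytes > B = 6, so hash it first: H(key) = 1e 0c, then zero-pad to 6 bytes: K' = 1e 0c 00 00 00 00.
K' ⊕ ipad = 28 3a 36 36 36 36.  K' ⊕ opad = 42 50 5c 5c 5c 5c.
Inner input = (K'⊕ipad) ∥ m = 28 3a 36 36 36 36 ∥ b8 04 d2 24.
Inner hash: even-index sum = 542 mod 256 = 30; odd-index sum = 206 mod 256 = 206 → 1e ce.
Outer input = (K'⊕opad) ∥ inner = 42 50 5c 5c 5c 5c ∥ 1e ce.
Outer hash (tag): even-index sum = 280 mod 256 = 24; odd-index sum = 470 mod 256 = 214 → 18 d6.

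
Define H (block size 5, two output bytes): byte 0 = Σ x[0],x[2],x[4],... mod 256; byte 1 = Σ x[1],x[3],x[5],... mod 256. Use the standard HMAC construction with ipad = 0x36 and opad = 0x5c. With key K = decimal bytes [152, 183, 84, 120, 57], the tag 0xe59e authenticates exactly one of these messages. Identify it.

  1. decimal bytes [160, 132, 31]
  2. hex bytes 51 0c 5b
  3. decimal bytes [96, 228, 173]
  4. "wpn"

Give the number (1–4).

Key decimal bytes [152, 183, 84, 120, 57] = 98 b7 54 78 39 is exactly B = 5 bytes: K' = 98 b7 54 78 39.
K' ⊕ ipad = ae 81 62 4e 0f; K' ⊕ opad = c4 eb 08 24 65.
m1: inner = H(ae 81 62 4e 0f a0 84 1f) = a3 8e; tag = H(c4 eb 08 24 65 a3 8e) = bfb2
m2: inner = H(ae 81 62 4e 0f 51 0c 5b) = 2b 7b; tag = H(c4 eb 08 24 65 2b 7b) = ac3a
m3: inner = H(ae 81 62 4e 0f 60 e4 ad) = 03 dc; tag = H(c4 eb 08 24 65 03 dc) = 0d12
m4: inner = H(ae 81 62 4e 0f 77 70 6e) = 8f b4; tag = H(c4 eb 08 24 65 8f b4) = e59e ← matches

4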